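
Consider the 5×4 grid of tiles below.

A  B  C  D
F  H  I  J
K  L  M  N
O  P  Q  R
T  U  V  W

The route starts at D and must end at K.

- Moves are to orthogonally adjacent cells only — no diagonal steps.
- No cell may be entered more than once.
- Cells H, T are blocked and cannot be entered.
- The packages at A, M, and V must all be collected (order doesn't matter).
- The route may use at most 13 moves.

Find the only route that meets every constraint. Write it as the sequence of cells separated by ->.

The budget equals the shortest possible length, so every move has to be on a shortest route through the required cells.
Route from D: down 4 to W, left 1 to V, up 4 to C, left 2 to A, down 2 to K — 13 moves in all.
Check: all required cells visited; 13 ≤ 13 moves.

D -> J -> N -> R -> W -> V -> Q -> M -> I -> C -> B -> A -> F -> K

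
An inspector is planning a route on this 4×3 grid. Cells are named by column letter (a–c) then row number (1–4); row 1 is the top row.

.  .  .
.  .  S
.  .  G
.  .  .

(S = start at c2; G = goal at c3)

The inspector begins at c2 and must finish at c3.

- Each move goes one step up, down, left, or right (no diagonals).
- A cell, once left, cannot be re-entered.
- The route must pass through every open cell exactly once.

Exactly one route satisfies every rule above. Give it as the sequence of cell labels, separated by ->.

c2 -> c1 -> b1 -> a1 -> a2 -> b2 -> b3 -> a3 -> a4 -> b4 -> c4 -> c3

Need to visit all 12 open cells exactly once, starting at c2 and ending at c3.
Cell a4 has only two open neighbours (a3 and b4), so the path must pass straight through it: one of those is the cell it's entered from and the other is where it exits.
Route from c2: up to c1, 2× left (reaching a1), down to a2, right to b2, down to b3, left to a3, down to a4, 2× right (reaching c4), up to c3 — 11 moves in all.
Check: all 12 open cells covered.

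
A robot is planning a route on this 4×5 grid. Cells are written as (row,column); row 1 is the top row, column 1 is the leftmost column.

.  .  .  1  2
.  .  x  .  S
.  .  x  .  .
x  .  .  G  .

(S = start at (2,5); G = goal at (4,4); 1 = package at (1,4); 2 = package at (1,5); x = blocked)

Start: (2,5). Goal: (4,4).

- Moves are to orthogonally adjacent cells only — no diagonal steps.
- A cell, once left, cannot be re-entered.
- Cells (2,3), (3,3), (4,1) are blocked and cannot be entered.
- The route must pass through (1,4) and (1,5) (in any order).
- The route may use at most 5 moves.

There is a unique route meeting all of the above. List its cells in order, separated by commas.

(2,5), (1,5), (1,4), (2,4), (3,4), (4,4)

The 5-move cap with required stops at (1,4), (1,5) leaves no slack for detours.
Route from (2,5): up 1 to (1,5), left 1 to (1,4), down 3 to (4,4) — 5 moves in all.
Check: all required cells visited; 5 ≤ 5 moves.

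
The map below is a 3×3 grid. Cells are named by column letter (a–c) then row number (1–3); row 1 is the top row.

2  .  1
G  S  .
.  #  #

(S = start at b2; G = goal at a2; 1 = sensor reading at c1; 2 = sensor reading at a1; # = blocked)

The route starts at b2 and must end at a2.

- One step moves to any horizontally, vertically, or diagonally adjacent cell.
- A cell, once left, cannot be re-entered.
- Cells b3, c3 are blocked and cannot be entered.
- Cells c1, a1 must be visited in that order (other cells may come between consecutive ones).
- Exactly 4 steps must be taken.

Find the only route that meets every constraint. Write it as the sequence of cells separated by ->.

b2 -> c1 -> b1 -> a1 -> a2

The waypoints must appear in the order c1, a1, with no cell reused.
Route from b2: up-right 1 to c1, left 2 to a1, down 1 to a2 — 4 moves in all.
Check: order respected (1 at step 1, 2 at step 3); 4 moves as required.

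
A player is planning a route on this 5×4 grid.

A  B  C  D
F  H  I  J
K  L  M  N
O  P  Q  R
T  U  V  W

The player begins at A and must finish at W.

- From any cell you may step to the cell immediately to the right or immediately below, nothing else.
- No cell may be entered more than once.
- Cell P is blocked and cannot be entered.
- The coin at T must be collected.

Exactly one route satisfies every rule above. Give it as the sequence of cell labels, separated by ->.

A -> F -> K -> O -> T -> U -> V -> W

Moves only go right or down, so the column and row indices never decrease.
Route from A: down 4 to T, right 3 to W — 7 moves in all.
Check: all required cells visited.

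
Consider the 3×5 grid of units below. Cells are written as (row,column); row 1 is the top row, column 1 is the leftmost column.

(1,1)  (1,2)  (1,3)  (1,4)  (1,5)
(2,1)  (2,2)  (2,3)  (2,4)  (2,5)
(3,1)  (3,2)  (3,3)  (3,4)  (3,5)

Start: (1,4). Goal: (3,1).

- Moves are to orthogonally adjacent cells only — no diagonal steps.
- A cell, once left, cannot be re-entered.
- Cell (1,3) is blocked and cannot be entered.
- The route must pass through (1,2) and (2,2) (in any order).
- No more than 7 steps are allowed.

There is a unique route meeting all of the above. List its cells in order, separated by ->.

(1,4) -> (2,4) -> (2,3) -> (2,2) -> (1,2) -> (1,1) -> (2,1) -> (3,1)

The budget equals the shortest possible length, so every move has to be on a shortest route through the required cells.
Route from (1,4): down 1 to (2,4), left 2 to (2,2), up 1 to (1,2), left 1 to (1,1), down 2 to (3,1) — 7 moves in all.
Check: all required cells visited; 7 ≤ 7 moves.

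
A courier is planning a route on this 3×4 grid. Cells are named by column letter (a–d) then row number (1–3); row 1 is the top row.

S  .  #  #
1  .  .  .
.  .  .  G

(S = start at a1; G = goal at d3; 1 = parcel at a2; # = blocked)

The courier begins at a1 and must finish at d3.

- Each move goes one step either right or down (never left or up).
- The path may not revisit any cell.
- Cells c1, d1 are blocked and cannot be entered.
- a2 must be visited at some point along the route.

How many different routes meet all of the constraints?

A right/down-only route from a1 to d3 makes exactly 2 down-moves and 3 right-moves in some order.
With no other constraints that would be C(5,2) = 10 routes.
Split at a2 and multiply the segment counts (each segment already excludes blocked cells): a1→a2: 1; a2→d3: 4; product = 4.
That gives 4 routes.

4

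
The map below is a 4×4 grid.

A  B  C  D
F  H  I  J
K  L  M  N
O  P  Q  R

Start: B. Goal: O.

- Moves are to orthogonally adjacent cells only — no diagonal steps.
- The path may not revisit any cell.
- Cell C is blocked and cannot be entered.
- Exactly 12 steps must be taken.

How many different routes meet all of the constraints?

Need simple routes of exactly 12 moves from B to O (Manhattan distance 4, so 4 moves are spent on a detour and 4 undoing it).
Branch systematically from the start, pruning whenever the remaining move budget drops below the Manhattan distance to O or differs from it in parity. Grouping the completions by first move — via H: 1; via A: 10 — and summing: 1 + 10 = 11.
That gives 11 routes.

11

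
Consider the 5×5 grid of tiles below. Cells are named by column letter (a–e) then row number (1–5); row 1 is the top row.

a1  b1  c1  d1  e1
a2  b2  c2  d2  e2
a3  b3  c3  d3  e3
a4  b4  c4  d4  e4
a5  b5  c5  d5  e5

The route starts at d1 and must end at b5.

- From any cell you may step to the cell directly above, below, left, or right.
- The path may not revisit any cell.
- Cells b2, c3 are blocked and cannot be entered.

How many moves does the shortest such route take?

6

The Manhattan distance from d1 to b5 is |1−5| + |4−2| = 6, so at least 6 moves are needed.
A route of 6 moves achieves this: d1 → d2 → d3 → d4 → d5 → c5 → b5.
Since 6 matches the lower bound, it is optimal.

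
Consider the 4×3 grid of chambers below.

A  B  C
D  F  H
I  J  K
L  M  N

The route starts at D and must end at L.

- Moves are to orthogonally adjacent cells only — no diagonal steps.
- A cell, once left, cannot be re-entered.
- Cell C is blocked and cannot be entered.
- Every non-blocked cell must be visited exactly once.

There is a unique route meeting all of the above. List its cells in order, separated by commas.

D, A, B, F, H, K, N, M, J, I, L

Need to visit all 11 open cells exactly once, starting at D and ending at L.
Cell N has only two open neighbours (K and M), so the path must pass straight through it: one of those is the cell it's entered from and the other is where it exits.
Route from D: up 1 to A, right 1 to B, down 1 to F, right 1 to H, down 2 to N, left 1 to M, up 1 to J, left 1 to I, down 1 to L — 10 moves in all.
Check: all 11 open cells covered.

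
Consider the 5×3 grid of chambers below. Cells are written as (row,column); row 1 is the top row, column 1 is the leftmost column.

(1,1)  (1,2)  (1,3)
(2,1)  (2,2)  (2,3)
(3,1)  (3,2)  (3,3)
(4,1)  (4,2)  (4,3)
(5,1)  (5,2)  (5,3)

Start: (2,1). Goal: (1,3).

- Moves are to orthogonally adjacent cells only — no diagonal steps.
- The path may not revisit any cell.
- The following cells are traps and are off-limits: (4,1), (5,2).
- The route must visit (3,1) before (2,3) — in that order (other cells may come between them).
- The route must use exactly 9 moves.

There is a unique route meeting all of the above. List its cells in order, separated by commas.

The waypoints must appear in the order (3,1), (2,3), with no cell reused.
Route from (2,1): down to (3,1), right to (3,2), down to (4,2), right to (4,3), 2× up (reaching (2,3)), left to (2,2), up to (1,2), right to (1,3) — 9 moves in all.
Check: order respected ((3,1) at step 1, (2,3) at step 6); 9 moves as required.

(2,1), (3,1), (3,2), (4,2), (4,3), (3,3), (2,3), (2,2), (1,2), (1,3)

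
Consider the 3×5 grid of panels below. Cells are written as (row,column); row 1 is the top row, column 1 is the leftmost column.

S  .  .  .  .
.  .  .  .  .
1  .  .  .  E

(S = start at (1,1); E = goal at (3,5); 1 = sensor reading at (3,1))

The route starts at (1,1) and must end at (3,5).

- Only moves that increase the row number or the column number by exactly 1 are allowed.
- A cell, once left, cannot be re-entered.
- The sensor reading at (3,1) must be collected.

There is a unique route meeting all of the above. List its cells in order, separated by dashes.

(1,1) - (2,1) - (3,1) - (3,2) - (3,3) - (3,4) - (3,5)

Moves only go right or down, so the column and row indices never decrease.
Route from (1,1): 2× down (reaching (3,1)), 4× right (reaching (3,5)) — 6 moves in all.
Check: all required cells visited.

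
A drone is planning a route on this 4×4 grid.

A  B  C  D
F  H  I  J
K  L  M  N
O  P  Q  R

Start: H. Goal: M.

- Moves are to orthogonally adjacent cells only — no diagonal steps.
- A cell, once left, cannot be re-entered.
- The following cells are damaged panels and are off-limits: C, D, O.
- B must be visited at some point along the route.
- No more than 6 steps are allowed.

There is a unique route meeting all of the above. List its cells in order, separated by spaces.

H B A F K L M

Any route must reach B and still end at M within 6 moves, so the order of the required stops is forced.
Route from H: up 1 to B, left 1 to A, down 2 to K, right 2 to M — 6 moves in all.
Check: all required cells visited; 6 ≤ 6 moves.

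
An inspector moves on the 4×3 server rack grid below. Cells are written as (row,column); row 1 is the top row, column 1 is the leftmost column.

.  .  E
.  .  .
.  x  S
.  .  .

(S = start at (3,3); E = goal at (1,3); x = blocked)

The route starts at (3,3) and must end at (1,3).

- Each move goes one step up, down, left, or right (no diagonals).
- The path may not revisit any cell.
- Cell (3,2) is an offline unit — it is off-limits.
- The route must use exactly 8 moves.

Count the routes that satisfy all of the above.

3

Need simple routes of exactly 8 moves from (3,3) to (1,3) (Manhattan distance 2, so 3 moves are spent on a detour and 3 undoing it).
Enumerating: (3,3) (4,3) (4,2) (4,1) (3,1) (2,1) (1,1) (1,2) (1,3) | (3,3) (4,3) (4,2) (4,1) (3,1) (2,1) (2,2) (1,2) (1,3) | (3,3) (4,3) (4,2) (4,1) (3,1) (2,1) (2,2) (2,3) (1,3).
That gives 3 routes.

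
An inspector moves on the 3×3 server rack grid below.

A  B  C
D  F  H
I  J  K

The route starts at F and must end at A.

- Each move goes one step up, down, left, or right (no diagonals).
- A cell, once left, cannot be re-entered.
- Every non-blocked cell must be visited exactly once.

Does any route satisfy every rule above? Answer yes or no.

yes

One route that works: F → B → C → H → K → J → I → D → A.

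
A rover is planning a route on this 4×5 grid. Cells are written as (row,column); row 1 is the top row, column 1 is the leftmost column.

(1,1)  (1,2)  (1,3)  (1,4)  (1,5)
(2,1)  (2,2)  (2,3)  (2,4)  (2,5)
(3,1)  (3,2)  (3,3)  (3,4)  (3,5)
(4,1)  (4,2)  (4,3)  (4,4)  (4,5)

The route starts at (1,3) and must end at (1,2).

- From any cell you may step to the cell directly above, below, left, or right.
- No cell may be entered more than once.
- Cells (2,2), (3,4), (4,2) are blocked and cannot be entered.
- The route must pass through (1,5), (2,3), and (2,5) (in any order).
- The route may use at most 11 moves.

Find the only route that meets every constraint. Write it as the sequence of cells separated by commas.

The 11-move cap with required stops at (1,5), (2,3), (2,5) leaves no slack for detours.
Route from (1,3): right 2 to (1,5), down 1 to (2,5), left 2 to (2,3), down 1 to (3,3), left 2 to (3,1), up 2 to (1,1), right 1 to (1,2) — 11 moves in all.
Check: all required cells visited; 11 ≤ 11 moves.

(1,3), (1,4), (1,5), (2,5), (2,4), (2,3), (3,3), (3,2), (3,1), (2,1), (1,1), (1,2)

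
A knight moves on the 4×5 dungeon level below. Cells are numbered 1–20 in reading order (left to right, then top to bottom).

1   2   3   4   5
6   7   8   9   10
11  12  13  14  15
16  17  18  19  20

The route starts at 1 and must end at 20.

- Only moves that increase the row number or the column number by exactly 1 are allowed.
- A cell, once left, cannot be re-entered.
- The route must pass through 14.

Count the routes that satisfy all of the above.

20

A right/down-only route from 1 to 20 makes exactly 3 down-moves and 4 right-moves in some order.
With no other constraints that would be C(7,3) = 35 routes.
Split at 14 and multiply the segment counts: 1→14: 10; 14→20: 2; product = 20.
That gives 20 routes.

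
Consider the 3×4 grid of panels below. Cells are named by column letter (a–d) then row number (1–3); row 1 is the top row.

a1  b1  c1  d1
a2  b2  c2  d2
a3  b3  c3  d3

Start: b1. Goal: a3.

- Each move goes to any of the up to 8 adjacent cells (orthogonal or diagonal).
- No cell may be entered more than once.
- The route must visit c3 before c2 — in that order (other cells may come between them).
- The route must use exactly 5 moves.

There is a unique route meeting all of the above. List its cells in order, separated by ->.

The waypoints must appear in the order c3, c2, with no cell reused.
Route from b1: down 1 to b2, down-right 1 to c3, up 1 to c2, down-left 1 to b3, left 1 to a3 — 5 moves in all.
Check: order respected (c3 at step 2, c2 at step 3); 5 moves as required.

b1 -> b2 -> c3 -> c2 -> b3 -> a3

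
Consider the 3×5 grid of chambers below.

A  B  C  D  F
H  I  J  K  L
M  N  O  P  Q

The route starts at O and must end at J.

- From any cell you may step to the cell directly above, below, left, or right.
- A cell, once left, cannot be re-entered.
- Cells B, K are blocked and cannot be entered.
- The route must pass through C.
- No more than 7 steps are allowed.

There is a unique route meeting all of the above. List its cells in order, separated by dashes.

O - P - Q - L - F - D - C - J

Any route must reach C and still end at J within 7 moves, so the order of the required stops is forced.
Route from O: right 2 to Q, up 2 to F, left 2 to C, down 1 to J — 7 moves in all.
Check: all required cells visited; 7 ≤ 7 moves.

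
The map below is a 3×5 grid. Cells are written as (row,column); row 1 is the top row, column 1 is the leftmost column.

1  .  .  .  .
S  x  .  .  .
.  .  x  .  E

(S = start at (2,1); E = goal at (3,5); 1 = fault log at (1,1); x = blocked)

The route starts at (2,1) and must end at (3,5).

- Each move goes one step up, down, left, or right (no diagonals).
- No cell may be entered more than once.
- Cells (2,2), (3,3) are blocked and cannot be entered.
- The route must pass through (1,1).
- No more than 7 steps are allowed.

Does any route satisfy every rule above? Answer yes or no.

One route that works: (2,1) → (1,1) → (1,2) → (1,3) → (2,3) → (2,4) → (3,4) → (3,5).

yes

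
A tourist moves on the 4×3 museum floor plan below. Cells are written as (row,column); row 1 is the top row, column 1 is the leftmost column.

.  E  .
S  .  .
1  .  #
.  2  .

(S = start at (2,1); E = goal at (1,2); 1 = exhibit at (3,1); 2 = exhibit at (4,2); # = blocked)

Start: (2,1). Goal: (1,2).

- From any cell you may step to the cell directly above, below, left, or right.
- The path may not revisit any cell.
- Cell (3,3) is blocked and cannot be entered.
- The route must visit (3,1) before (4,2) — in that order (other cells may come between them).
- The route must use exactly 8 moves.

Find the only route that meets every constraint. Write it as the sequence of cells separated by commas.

(2,1), (3,1), (4,1), (4,2), (3,2), (2,2), (2,3), (1,3), (1,2)

The waypoints must appear in the order (3,1), (4,2), with no cell reused.
Route from (2,1): 2× down (reaching (4,1)), right to (4,2), 2× up (reaching (2,2)), right to (2,3), up to (1,3), left to (1,2) — 8 moves in all.
Check: order respected (1 at step 1, 2 at step 3); 8 moves as required.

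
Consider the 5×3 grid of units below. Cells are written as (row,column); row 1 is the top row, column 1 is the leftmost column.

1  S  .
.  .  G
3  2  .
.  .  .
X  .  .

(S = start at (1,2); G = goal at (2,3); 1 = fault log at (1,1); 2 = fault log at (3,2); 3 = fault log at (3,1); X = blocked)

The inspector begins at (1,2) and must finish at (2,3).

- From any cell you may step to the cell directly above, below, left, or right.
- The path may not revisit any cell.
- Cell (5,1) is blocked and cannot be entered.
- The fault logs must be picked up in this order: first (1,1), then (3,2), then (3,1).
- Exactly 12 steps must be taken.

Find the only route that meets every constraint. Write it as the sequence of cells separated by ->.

The waypoints must appear in the order (1,1), (3,2), (3,1), with no cell reused.
Route from (1,2): left to (1,1), down to (2,1), right to (2,2), down to (3,2), left to (3,1), down to (4,1), right to (4,2), down to (5,2), right to (5,3), 3× up (reaching (2,3)) — 12 moves in all.
Check: order respected (1 at step 1, 2 at step 4, 3 at step 5); 12 moves as required.

(1,2) -> (1,1) -> (2,1) -> (2,2) -> (3,2) -> (3,1) -> (4,1) -> (4,2) -> (5,2) -> (5,3) -> (4,3) -> (3,3) -> (2,3)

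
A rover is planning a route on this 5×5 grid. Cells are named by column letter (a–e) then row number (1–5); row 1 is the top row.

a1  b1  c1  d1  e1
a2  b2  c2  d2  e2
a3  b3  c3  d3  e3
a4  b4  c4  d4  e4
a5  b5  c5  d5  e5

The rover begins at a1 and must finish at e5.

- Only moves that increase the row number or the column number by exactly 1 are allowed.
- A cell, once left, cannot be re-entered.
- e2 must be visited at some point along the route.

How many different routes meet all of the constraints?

A right/down-only route from a1 to e5 makes exactly 4 down-moves and 4 right-moves in some order.
With no other constraints that would be C(8,4) = 70 routes.
Split at e2 and multiply the segment counts: a1→e2: 5; e2→e5: 1; product = 5.
That gives 5 routes.

5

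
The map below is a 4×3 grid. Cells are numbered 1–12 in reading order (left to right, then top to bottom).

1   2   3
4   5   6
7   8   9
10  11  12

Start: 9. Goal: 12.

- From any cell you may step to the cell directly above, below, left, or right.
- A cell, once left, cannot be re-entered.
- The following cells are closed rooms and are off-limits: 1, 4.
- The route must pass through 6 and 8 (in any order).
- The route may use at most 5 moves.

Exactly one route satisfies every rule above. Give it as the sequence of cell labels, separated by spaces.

9 6 5 8 11 12

Any route must reach 6 and 8 and still end at 12 within 5 moves, so the order of the required stops is forced.
Route from 9: up 1 to 6, left 1 to 5, down 2 to 11, right 1 to 12 — 5 moves in all.
Check: all required cells visited; 5 ≤ 5 moves.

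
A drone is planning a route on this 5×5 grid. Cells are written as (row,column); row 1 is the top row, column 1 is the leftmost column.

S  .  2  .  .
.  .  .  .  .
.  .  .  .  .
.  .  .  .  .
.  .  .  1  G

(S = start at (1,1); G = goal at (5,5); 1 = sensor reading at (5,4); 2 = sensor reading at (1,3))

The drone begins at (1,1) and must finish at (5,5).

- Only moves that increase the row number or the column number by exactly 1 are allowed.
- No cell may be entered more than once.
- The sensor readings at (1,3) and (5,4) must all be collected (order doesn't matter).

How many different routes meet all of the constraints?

5

A right/down-only route from (1,1) to (5,5) makes exactly 4 down-moves and 4 right-moves in some order.
With no other constraints that would be C(8,4) = 70 routes.
A monotone route can only reach the required cells in the order (1,3), (5,4), so split there and multiply the segment counts: (1,1)→(1,3): 1; (1,3)→(5,4): 5; (5,4)→(5,5): 1; product = 5.
That gives 5 routes.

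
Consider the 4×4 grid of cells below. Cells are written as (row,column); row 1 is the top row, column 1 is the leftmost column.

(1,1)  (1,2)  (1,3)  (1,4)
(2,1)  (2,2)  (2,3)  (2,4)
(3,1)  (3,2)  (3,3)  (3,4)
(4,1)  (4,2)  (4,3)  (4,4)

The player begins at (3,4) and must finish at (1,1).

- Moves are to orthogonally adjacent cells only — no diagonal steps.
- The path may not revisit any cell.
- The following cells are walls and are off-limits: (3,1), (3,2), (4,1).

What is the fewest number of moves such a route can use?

5

The Manhattan distance from (3,4) to (1,1) is |3−1| + |4−1| = 5, so at least 5 moves are needed.
A route of 5 moves achieves this: (3,4) → (2,4) → (1,4) → (1,3) → (1,2) → (1,1).
Since 5 matches the lower bound, it is optimal.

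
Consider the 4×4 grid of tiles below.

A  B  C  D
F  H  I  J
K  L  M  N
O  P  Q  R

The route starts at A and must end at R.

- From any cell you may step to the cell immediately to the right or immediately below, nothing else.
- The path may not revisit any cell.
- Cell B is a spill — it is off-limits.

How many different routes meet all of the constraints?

10

A right/down-only route from A to R makes exactly 3 down-moves and 3 right-moves in some order.
With no other constraints that would be C(6,3) = 20 routes.
Subtract routes through each blocked cell (inclusion–exclusion for overlaps): − through B: 10 → 10.
That gives 10 routes.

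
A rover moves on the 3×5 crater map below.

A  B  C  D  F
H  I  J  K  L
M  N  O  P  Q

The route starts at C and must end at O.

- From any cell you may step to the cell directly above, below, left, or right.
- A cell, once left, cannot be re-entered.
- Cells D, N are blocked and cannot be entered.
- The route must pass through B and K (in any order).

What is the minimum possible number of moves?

6

Any route passes through B and K in some order between C and O. Summing Manhattan distances along each leg and taking the cheapest ordering (C → B → K → O) gives a lower bound of 1 + 3 + 2 = 6 moves.
A route of 6 moves achieves this: C → B → I → J → K → P → O.
Since 6 matches the lower bound, it is optimal.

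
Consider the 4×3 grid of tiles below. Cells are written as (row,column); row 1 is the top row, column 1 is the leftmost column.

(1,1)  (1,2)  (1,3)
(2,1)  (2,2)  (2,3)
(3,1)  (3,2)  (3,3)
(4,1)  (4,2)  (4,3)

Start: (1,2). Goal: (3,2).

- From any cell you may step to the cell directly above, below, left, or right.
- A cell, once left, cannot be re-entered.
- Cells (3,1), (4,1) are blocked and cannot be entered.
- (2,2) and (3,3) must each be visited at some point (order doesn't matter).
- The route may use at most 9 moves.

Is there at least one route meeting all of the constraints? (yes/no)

One route that works: (1,2) → (2,2) → (2,3) → (3,3) → (3,2).

yes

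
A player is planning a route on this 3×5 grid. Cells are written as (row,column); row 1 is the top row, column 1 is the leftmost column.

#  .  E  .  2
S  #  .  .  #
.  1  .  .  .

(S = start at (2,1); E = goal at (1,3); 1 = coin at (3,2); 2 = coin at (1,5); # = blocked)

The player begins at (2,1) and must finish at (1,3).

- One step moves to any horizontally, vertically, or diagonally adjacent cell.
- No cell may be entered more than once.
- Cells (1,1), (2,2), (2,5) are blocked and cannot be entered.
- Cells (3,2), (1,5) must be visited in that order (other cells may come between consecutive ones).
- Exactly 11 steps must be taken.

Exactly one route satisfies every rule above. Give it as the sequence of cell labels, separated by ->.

The waypoints must appear in the order (3,2), (1,5), with no cell reused.
Route from (2,1): down to (3,1), 4× right (reaching (3,5)), up-left to (2,4), up-right to (1,5), left to (1,4), down-left to (2,3), up-left to (1,2), right to (1,3) — 11 moves in all.
Check: order respected (1 at step 2, 2 at step 7); 11 moves as required.

(2,1) -> (3,1) -> (3,2) -> (3,3) -> (3,4) -> (3,5) -> (2,4) -> (1,5) -> (1,4) -> (2,3) -> (1,2) -> (1,3)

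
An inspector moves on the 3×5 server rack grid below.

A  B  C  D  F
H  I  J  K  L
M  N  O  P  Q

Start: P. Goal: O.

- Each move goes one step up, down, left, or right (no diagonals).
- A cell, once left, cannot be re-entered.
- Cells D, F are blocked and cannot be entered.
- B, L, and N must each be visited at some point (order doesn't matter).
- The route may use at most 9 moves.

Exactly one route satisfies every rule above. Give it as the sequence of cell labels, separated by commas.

The 9-move cap with required stops at B, L, N leaves no slack for detours.
Route from P: right 1 to Q, up 1 to L, left 2 to J, up 1 to C, left 1 to B, down 2 to N, right 1 to O — 9 moves in all.
Check: all required cells visited; 9 ≤ 9 moves.

P, Q, L, K, J, C, B, I, N, O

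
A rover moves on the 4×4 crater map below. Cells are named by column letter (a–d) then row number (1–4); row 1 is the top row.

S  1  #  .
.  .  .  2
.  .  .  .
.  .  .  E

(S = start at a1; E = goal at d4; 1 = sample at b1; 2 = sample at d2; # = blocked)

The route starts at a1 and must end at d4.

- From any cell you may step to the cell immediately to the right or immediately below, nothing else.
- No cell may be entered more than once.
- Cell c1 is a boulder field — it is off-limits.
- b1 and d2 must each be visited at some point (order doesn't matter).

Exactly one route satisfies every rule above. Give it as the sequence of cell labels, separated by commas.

Moves only go right or down, so the column and row indices never decrease.
Route from a1: right to b1, down to b2, 2× right (reaching d2), 2× down (reaching d4) — 6 moves in all.
Check: all required cells visited.

a1, b1, b2, c2, d2, d3, d4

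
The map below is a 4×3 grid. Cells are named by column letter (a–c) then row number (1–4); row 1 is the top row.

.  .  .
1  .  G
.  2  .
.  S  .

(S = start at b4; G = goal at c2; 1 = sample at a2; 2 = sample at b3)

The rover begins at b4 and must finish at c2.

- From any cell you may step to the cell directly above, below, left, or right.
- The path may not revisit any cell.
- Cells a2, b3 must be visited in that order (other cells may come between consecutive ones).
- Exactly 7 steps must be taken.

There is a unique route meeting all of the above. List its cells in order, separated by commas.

b4, a4, a3, a2, b2, b3, c3, c2

The waypoints must appear in the order a2, b3, with no cell reused.
Route from b4: left 1 to a4, up 2 to a2, right 1 to b2, down 1 to b3, right 1 to c3, up 1 to c2 — 7 moves in all.
Check: order respected (1 at step 3, 2 at step 5); 7 moves as required.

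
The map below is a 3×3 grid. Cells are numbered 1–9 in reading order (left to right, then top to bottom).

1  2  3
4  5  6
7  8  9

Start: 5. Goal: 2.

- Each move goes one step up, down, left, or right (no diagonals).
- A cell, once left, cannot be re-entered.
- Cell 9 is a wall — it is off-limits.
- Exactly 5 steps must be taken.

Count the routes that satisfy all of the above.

1

Need simple routes of exactly 5 moves from 5 to 2 (Manhattan distance 1, so 2 moves are spent on a detour and 2 undoing it).
Enumerating: 5 8 7 4 1 2.
That gives 1 route.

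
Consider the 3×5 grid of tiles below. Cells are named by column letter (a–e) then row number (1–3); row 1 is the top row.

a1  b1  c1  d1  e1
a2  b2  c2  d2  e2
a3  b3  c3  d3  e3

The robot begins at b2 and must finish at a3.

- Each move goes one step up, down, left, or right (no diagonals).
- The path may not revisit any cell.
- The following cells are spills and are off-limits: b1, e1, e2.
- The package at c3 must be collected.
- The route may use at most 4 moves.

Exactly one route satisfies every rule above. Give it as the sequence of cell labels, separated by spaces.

b2 c2 c3 b3 a3

The 4-move cap with required stops at c3 leaves no slack for detours.
Route from b2: right to c2, down to c3, 2× left (reaching a3) — 4 moves in all.
Check: all required cells visited; 4 ≤ 4 moves.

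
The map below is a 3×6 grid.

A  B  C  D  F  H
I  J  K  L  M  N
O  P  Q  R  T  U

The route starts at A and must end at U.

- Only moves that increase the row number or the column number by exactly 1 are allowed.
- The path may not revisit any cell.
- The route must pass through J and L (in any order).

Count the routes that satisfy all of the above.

A right/down-only route from A to U makes exactly 2 down-moves and 5 right-moves in some order.
With no other constraints that would be C(7,2) = 21 routes.
A monotone route can only reach the required cells in the order J, L, so split there and multiply the segment counts: A→J: 2; J→L: 1; L→U: 3; product = 6.
That gives 6 routes.

6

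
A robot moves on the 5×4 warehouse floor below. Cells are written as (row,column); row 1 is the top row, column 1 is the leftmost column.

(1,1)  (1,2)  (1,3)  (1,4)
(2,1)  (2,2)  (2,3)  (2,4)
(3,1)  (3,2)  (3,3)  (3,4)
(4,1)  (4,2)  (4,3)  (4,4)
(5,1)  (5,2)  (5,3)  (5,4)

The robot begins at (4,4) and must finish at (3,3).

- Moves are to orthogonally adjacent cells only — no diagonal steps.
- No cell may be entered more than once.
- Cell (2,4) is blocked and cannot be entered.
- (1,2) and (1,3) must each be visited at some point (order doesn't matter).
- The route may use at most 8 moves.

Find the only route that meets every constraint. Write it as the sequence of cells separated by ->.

(4,4) -> (4,3) -> (4,2) -> (3,2) -> (2,2) -> (1,2) -> (1,3) -> (2,3) -> (3,3)

The budget equals the shortest possible length, so every move has to be on a shortest route through the required cells.
Route from (4,4): 2× left (reaching (4,2)), 3× up (reaching (1,2)), right to (1,3), 2× down (reaching (3,3)) — 8 moves in all.
Check: all required cells visited; 8 ≤ 8 moves.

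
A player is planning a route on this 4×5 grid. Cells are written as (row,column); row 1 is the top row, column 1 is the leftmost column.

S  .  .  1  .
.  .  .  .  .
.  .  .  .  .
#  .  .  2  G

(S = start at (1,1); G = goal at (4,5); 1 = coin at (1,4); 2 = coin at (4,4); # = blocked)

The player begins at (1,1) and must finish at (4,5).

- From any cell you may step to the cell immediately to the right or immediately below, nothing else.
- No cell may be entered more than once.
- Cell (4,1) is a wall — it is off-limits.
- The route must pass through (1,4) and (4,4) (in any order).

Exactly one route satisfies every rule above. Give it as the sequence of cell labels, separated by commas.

(1,1), (1,2), (1,3), (1,4), (2,4), (3,4), (4,4), (4,5)

Moves only go right or down, so the column and row indices never decrease.
Route from (1,1): 3× right (reaching (1,4)), 3× down (reaching (4,4)), right to (4,5) — 7 moves in all.
Check: all required cells visited.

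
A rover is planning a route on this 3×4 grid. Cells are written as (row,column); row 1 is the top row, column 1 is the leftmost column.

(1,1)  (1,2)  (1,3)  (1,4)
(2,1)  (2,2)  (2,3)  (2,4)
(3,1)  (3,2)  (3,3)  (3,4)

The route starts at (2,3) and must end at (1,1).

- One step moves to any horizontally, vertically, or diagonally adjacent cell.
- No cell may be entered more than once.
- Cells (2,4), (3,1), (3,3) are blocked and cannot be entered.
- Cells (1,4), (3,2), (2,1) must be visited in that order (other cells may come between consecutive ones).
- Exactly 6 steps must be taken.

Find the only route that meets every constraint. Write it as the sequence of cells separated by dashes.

(2,3) - (1,4) - (1,3) - (2,2) - (3,2) - (2,1) - (1,1)

The waypoints must appear in the order (1,4), (3,2), (2,1), with no cell reused.
Route from (2,3): up-right 1 to (1,4), left 1 to (1,3), down-left 1 to (2,2), down 1 to (3,2), up-left 1 to (2,1), up 1 to (1,1) — 6 moves in all.
Check: order respected ((1,4) at step 1, (3,2) at step 4, (2,1) at step 5); 6 moves as required.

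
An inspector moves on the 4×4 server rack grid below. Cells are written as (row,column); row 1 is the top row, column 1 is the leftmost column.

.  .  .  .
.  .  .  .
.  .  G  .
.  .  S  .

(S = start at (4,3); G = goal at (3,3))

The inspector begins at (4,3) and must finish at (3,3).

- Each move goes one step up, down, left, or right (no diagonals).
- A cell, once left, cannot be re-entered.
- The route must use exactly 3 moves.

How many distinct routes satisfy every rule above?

2

Need simple routes of exactly 3 moves from (4,3) to (3,3) (Manhattan distance 1, so 1 moves are spent on a detour and 1 undoing it).
Enumerating: (4,3) (4,2) (3,2) (3,3) | (4,3) (4,4) (3,4) (3,3).
That gives 2 routes.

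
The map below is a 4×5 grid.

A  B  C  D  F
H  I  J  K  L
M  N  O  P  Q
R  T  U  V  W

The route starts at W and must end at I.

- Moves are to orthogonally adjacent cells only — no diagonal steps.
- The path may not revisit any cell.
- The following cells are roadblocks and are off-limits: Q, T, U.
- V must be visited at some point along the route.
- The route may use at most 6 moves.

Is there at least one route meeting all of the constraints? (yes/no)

One route that works: W → V → P → K → J → I.

yes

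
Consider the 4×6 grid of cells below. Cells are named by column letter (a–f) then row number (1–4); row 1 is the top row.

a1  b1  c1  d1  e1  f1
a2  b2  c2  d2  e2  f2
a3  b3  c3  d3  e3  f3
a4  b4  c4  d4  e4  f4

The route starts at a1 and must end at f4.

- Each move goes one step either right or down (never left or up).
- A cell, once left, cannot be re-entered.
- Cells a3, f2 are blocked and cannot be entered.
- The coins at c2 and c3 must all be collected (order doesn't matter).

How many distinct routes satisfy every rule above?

A right/down-only route from a1 to f4 makes exactly 3 down-moves and 5 right-moves in some order.
With no other constraints that would be C(8,3) = 56 routes.
A monotone route can only reach the required cells in the order c2, c3, so split there and multiply the segment counts (each segment already excludes blocked cells): a1→c2: 3; c2→c3: 1; c3→f4: 4; product = 12.
That gives 12 routes.

12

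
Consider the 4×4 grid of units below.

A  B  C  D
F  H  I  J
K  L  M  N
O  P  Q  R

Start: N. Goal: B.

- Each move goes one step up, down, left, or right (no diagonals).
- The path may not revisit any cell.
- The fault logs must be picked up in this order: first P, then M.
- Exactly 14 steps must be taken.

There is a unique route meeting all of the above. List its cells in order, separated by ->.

N -> R -> Q -> P -> O -> K -> F -> H -> L -> M -> I -> J -> D -> C -> B

The waypoints must appear in the order P, M, with no cell reused.
Route from N: down to R, 3× left (reaching O), 2× up (reaching F), right to H, down to L, right to M, up to I, right to J, up to D, 2× left (reaching B) — 14 moves in all.
Check: order respected (P at step 3, M at step 9); 14 moves as required.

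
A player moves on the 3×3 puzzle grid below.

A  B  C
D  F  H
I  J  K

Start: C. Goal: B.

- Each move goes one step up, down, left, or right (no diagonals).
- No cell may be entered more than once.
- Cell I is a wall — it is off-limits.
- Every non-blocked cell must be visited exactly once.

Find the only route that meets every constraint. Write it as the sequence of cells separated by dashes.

C - H - K - J - F - D - A - B

Need to visit all 8 open cells exactly once, starting at C and ending at B.
Route from C: down 2 to K, left 1 to J, up 1 to F, left 1 to D, up 1 to A, right 1 to B — 7 moves in all.
Check: all 8 open cells covered.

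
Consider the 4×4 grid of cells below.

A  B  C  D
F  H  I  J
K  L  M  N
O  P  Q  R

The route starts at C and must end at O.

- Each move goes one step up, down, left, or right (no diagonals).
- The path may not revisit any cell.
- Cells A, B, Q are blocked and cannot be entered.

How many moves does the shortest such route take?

The Manhattan distance from C to O is |1−4| + |3−1| = 5, so at least 5 moves are needed.
A route of 5 moves achieves this: C → I → M → L → P → O.
Since 5 matches the lower bound, it is optimal.

5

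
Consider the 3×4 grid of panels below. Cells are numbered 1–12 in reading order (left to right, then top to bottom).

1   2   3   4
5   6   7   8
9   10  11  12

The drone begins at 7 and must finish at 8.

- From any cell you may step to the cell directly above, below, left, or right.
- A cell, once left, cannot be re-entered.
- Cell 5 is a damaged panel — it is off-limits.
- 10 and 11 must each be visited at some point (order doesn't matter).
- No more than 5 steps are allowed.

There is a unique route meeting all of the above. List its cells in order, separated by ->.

The budget equals the shortest possible length, so every move has to be on a shortest route through the required cells.
Route from 7: left 1 to 6, down 1 to 10, right 2 to 12, up 1 to 8 — 5 moves in all.
Check: all required cells visited; 5 ≤ 5 moves.

7 -> 6 -> 10 -> 11 -> 12 -> 8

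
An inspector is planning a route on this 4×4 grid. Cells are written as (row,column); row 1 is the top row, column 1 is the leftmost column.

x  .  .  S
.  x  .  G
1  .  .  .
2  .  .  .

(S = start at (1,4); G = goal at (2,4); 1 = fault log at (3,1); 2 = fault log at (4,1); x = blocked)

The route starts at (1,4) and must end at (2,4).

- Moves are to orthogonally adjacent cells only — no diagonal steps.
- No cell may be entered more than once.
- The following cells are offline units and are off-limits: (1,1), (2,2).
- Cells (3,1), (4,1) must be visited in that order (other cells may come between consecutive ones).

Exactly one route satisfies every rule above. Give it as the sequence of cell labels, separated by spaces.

(1,4) (1,3) (2,3) (3,3) (3,2) (3,1) (4,1) (4,2) (4,3) (4,4) (3,4) (2,4)

The waypoints must appear in the order (3,1), (4,1), with no cell reused.
Route from (1,4): left to (1,3), 2× down (reaching (3,3)), 2× left (reaching (3,1)), down to (4,1), 3× right (reaching (4,4)), 2× up (reaching (2,4)) — 11 moves in all.
Check: order respected (1 at step 5, 2 at step 6).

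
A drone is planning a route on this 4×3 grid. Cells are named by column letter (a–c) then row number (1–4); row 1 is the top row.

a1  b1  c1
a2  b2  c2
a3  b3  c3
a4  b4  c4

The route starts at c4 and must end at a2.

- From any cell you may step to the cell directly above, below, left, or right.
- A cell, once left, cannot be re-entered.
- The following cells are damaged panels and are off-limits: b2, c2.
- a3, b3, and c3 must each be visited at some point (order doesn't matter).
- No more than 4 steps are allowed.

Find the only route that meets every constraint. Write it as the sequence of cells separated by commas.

c4, c3, b3, a3, a2

The budget equals the shortest possible length, so every move has to be on a shortest route through the required cells.
Route from c4: up to c3, 2× left (reaching a3), up to a2 — 4 moves in all.
Check: all required cells visited; 4 ≤ 4 moves.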